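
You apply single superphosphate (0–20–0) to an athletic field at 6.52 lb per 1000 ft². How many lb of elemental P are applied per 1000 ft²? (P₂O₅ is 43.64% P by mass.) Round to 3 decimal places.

0.569 lb P per thousand sq ft

P₂O₅ per 1000 ft² = 6.52 × 20% = 1.304 lb.
Elemental P = 1.304 × 0.4364 = 0.569066 lb per 1000 ft².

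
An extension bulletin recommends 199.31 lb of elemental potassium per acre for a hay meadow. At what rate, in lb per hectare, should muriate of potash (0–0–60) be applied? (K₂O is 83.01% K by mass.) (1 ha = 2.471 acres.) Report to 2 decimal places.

As K₂O: 199.31 / 0.8301 = 240.104 lb per acre.
Product per acre = 240.104 / 60% = 400.173 lb.
Convert to per hectare: 400.173 × 2.471 = 988.827 lb.

988.83 lb of product per hectare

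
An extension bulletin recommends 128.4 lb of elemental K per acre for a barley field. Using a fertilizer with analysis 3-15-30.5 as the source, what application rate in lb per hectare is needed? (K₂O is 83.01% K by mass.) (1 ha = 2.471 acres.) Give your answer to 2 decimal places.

1253.16 lb of product per hectare

As K₂O: 128.4 / 0.8301 = 154.68 lb per acre.
Product per acre = 154.68 / 30.5% = 507.148 lb.
Convert to per hectare: 507.148 × 2.471 = 1253.163 lb.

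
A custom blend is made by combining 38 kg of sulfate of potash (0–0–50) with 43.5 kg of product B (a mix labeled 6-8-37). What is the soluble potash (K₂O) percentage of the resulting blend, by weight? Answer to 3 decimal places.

43.061% K₂O

Total mass = 38 + 43.5 = 81.5 kg.
K₂O mass = 50%×38 + 37%×43.5 = 35.095 kg.
% K₂O = 35.095 / 81.5 = 43.0613%.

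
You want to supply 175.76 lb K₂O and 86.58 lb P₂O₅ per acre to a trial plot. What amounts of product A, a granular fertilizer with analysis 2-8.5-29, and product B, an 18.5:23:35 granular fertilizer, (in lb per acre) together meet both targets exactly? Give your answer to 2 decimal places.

With a, b = lb per acre of product A and product B:
K₂O: 0.29·a + 0.35·b = 175.76
P₂O₅: 0.085·a + 0.23·b = 86.58
From row1: a = (175.76 − 0.35·b) / 0.29.
Into row2: 0.085·(175.76 − 0.35·b)/0.29 + 0.23·b = 86.58 → b = 275.199, a = 273.932.

273.93 lb product A, 275.20 lb product B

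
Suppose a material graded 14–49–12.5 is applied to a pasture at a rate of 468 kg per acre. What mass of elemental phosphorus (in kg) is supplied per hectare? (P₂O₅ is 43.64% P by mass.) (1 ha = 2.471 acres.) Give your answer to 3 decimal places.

P₂O₅ per acre = 468 × 49% = 229.32 kg.
Elemental P = 229.32 × 0.4364 = 100.075 kg per acre.
Convert to per hectare: 100.075 × 2.471 = 247.2859 kg.

247.286 kg P per hectare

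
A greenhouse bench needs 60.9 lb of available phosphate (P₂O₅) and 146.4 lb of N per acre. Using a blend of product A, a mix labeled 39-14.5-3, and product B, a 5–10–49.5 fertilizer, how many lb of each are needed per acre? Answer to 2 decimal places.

With a, b = lb per acre of product A and product B:
P₂O₅: 0.145·a + 0.1·b = 60.9
N: 0.39·a + 0.05·b = 146.4
Solving simultaneously: a = 365.197, b = 79.4646.

365.20 lb product A, 79.46 lb product B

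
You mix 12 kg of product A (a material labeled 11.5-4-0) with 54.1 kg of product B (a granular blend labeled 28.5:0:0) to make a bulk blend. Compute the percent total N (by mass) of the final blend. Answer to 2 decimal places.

25.41% N

Total mass = 12 + 54.1 = 66.1 kg.
N mass = 11.5%×12 + 28.5%×54.1 = 16.7985 kg.
% N = 16.7985 / 66.1 = 25.4138%.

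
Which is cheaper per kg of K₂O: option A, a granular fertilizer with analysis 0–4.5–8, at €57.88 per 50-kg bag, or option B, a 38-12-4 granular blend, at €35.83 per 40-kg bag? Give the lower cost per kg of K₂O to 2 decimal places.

€14.47 per kg K₂O (option A)

option A: K₂O per bag = 50 × 8% = 4 kg; cost = 57.88 / 4 = €14.4700/kg K₂O.
option B: K₂O per bag = 40 × 4% = 1.6 kg; cost = 35.83 / 1.6 = €22.3937/kg K₂O.
option A is cheaper.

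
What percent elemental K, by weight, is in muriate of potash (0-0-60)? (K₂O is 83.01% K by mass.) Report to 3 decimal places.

49.806% K

%K = 60 × 0.8301 = 49.806%.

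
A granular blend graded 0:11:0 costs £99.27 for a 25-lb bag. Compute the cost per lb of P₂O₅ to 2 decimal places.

P₂O₅ in bag = 25 × 11% = 2.75 lb.
Cost per lb P₂O₅ = £99.27 / 2.75 = £36.0982.

£36.10 per lb P₂O₅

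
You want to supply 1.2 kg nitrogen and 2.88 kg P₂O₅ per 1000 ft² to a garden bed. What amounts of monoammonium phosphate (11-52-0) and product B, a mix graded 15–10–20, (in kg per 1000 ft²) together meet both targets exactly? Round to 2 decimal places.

Let a = kg of monoammonium phosphate, b = kg of product B (per 1000 ft²).
N: 0.11·a + 0.15·b = 1.2
P₂O₅: 0.52·a + 0.1·b = 2.88
From row1: a = (1.2 − 0.15·b) / 0.11.
Into row2: 0.52·(1.2 − 0.15·b)/0.11 + 0.1·b = 2.88 → b = 4.58507, a = 4.65672.

4.66 kg monoammonium phosphate, 4.59 kg product B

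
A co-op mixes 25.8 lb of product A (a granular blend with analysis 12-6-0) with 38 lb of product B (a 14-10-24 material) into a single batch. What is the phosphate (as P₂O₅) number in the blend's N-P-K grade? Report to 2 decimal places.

8.38% P₂O₅

Total mass = 25.8 + 38 = 63.8 lb.
P₂O₅ mass = 6%×25.8 + 10%×38 = 5.348 lb.
% P₂O₅ = 5.348 / 63.8 = 8.38245%.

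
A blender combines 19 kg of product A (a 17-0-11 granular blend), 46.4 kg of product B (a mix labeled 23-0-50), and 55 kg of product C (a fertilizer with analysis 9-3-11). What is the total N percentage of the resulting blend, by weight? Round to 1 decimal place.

Total mass = 19 + 46.4 + 55 = 120.4 kg.
N mass = 17%×19 + 23%×46.4 + 9%×55 = 18.852 kg.
% N = 18.852 / 120.4 = 15.6578%.

15.7% N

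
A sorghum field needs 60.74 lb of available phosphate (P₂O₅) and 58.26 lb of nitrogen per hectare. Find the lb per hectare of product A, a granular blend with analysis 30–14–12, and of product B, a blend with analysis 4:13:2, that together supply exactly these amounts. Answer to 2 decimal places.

Per-hectare balance (a = product A, b = product B):
P₂O₅: 0.14·a + 0.13·b = 60.74
N: 0.3·a + 0.04·b = 58.26
Eliminate a: (row1) − 0.14/0.3·(row2) → 0.111333·b = 33.552, so b = 301.365.
Back-substitute: a = (60.74 − 0.13·301.365) / 0.14 = 154.018.

154.02 lb product A, 301.37 lb product B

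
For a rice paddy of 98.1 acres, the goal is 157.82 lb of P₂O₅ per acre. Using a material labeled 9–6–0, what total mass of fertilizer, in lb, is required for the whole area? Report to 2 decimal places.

Product per acre = 157.82 / 6% = 2630.33 lb.
Total product = 2630.33 × 98.1 = 258035.7 lb.

258035.70 lb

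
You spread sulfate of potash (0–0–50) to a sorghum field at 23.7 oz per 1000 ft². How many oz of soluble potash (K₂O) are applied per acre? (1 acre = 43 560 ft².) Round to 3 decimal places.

K₂O per 1000 ft² = 23.7 × 50% = 11.85 oz.
Convert to per acre: 11.85 × 43.56 = 516.186 oz.

516.186 oz K₂O per acre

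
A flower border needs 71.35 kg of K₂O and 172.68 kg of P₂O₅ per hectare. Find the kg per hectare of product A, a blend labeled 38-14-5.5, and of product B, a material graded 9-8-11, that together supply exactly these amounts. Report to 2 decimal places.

1207.89 kg product A, 44.69 kg product B

Let a = kg of product A, b = kg of product B (per hectare).
K₂O: 0.055·a + 0.11·b = 71.35
P₂O₅: 0.14·a + 0.08·b = 172.68
Eliminate b: (row1) − 0.11/0.08·(row2) → -0.1375·a = -166.085, so a = 1207.891.
Then b = (172.68 − 0.14·1207.891) / 0.08 = 44.6909.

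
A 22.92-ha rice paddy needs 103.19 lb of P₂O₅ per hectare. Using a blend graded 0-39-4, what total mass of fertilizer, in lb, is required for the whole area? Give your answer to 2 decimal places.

Product per hectare = 103.19 / 39% = 264.59 lb.
Total product = 264.59 × 22.92 = 6064.397 lb.

6064.40 lb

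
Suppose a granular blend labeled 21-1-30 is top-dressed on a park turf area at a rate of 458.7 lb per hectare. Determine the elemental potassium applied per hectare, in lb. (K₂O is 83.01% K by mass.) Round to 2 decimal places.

114.23 lb K per hectare

K₂O per hectare = 458.7 × 30% = 137.61 lb.
Elemental K = 137.61 × 0.8301 = 114.2301 lb per hectare.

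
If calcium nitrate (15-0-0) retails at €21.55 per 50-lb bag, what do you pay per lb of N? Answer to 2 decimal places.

€2.87 per lb N

N in bag = 50 × 15% = 7.5 lb.
Cost per lb N = €21.55 / 7.5 = €2.8733.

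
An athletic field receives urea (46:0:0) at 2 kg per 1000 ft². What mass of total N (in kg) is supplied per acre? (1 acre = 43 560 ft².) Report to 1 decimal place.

nitrogen per 1000 ft² = 2 × 46% = 0.92 kg.
Convert to per acre: 0.92 × 43.56 = 40.0752 kg.

40.1 kg N per acre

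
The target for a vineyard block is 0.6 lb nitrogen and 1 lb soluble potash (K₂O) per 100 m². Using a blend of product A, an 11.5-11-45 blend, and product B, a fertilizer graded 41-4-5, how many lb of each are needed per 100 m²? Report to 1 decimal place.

2.1 lb product A, 0.9 lb product B

With a, b = lb per 100 m² of product A and product B:
N: 0.115·a + 0.41·b = 0.6
K₂O: 0.45·a + 0.05·b = 1
Solving simultaneously: a = 2.12587, b = 0.867133.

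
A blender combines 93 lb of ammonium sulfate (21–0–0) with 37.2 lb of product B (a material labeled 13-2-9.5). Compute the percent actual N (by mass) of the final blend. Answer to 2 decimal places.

18.71% N

Total mass = 93 + 37.2 = 130.2 lb.
N mass = 21%×93 + 13%×37.2 = 24.366 lb.
% N = 24.366 / 130.2 = 18.7143%.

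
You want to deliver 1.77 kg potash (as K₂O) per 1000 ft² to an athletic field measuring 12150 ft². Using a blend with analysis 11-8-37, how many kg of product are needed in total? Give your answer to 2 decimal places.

58.12 kg

Product per 1000 ft² = 1.77 / 37% = 4.78378 kg.
Total product = 4.78378 × 12150 / 1000 = 58.123 kg.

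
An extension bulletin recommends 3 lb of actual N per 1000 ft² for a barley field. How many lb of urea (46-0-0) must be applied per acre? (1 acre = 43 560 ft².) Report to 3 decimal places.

Product per 1000 ft² = 3 / 46% = 6.52174 lb.
Convert to per acre: 6.52174 × 43.56 = 284.08696 lb.

284.087 lb of product per acre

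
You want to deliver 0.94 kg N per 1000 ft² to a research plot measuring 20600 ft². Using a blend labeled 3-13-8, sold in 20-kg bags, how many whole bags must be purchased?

Product per 1000 ft² = 0.94 / 3% = 31.3333 kg.
Total product = 31.3333 × 20600 / 1000 = 645.467 kg.
Bags = ⌈645.467 / 20⌉ = 33.

33 bags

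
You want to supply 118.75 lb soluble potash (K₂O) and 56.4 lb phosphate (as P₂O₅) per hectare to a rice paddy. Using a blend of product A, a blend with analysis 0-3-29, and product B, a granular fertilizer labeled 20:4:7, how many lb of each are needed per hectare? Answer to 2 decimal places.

Let a = lb of product A, b = lb of product B (per hectare).
K₂O: 0.29·a + 0.07·b = 118.75
P₂O₅: 0.03·a + 0.04·b = 56.4
Eliminate a: (row1) − 0.29/0.03·(row2) → -0.316667·b = -426.45, so b = 1346.684.
Back-substitute: a = (118.75 − 0.07·1346.684) / 0.29 = 84.4211.

84.42 lb product A, 1346.68 lb product B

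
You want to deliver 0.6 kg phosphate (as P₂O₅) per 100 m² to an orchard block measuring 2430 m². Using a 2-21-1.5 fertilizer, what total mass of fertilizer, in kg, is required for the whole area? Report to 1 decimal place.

69.4 kg

Product per 100 m² = 0.6 / 21% = 2.85714 kg.
Total product = 2.85714 × 2430 / 100 = 69.4286 kg.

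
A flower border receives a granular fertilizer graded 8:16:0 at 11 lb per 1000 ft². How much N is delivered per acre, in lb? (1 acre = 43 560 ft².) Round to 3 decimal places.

nitrogen per 1000 ft² = 11 × 8% = 0.88 lb.
Convert to per acre: 0.88 × 43.56 = 38.3328 lb.

38.333 lb N per acre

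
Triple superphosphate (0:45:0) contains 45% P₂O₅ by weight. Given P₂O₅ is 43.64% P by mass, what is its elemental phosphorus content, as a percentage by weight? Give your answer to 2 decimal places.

%P = 45 × 0.4364 = 19.638%.

19.64% P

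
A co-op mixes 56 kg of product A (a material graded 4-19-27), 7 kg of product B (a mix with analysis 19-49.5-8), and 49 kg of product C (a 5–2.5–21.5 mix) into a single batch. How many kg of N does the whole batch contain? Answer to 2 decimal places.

6.02 kg N

N mass = 4%×56 + 19%×7 + 5%×49 = 6.02 kg.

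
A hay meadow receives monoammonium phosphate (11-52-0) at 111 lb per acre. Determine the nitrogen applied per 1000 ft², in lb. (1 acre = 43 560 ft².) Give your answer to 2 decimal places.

nitrogen per acre = 111 × 11% = 12.21 lb.
Convert to per 1000 ft²: 12.21 × 0.0229568 = 0.280303 lb.

0.28 lb N per thousand sq ft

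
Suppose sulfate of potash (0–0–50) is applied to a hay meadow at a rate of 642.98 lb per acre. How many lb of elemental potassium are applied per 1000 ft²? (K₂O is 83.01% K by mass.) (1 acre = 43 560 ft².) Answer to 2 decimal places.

6.13 lb K per thousand sq ft

K₂O per acre = 642.98 × 50% = 321.49 lb.
Elemental K = 321.49 × 0.8301 = 266.869 lb per acre.
Convert to per 1000 ft²: 266.869 × 0.0229568 = 6.12647 lb.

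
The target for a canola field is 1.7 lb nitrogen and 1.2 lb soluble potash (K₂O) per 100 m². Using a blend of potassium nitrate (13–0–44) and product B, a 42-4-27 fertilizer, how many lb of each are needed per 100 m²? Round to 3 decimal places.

Let a = lb of potassium nitrate, b = lb of product B (per 100 m²).
N: 0.13·a + 0.42·b = 1.7
K₂O: 0.44·a + 0.27·b = 1.2
Solving simultaneously: a = 0.300601, b = 3.95458.

0.301 lb potassium nitrate, 3.955 lb product B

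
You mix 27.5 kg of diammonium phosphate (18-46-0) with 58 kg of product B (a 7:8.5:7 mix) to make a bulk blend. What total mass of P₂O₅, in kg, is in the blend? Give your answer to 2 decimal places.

17.58 kg P₂O₅

P₂O₅ mass = 46%×27.5 + 8.5%×58 = 17.58 kg.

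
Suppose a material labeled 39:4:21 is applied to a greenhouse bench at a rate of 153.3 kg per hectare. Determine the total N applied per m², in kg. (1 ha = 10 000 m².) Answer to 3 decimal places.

0.006 kg N per sq m

nitrogen per hectare = 153.3 × 39% = 59.787 kg.
Convert to per m²: 59.787 × 0.0001 = 0.0059787 kg.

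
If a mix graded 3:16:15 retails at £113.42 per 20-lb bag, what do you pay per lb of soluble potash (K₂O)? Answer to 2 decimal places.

K₂O in bag = 20 × 15% = 3 lb.
Cost per lb K₂O = £113.42 / 3 = £37.8067.

£37.81 per lb K₂O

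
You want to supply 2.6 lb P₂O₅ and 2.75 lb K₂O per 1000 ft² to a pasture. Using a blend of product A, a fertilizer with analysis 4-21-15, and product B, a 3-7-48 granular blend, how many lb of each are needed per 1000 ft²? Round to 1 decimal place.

With a, b = lb per 1000 ft² of product A and product B:
P₂O₅: 0.21·a + 0.07·b = 2.6
K₂O: 0.15·a + 0.48·b = 2.75
Solving simultaneously: a = 11.6888, b = 2.07641.

11.7 lb product A, 2.1 lb product B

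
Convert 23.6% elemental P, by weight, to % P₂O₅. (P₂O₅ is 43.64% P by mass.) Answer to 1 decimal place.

%P₂O₅ = 23.6 / 0.4364 = 54.0788%.

54.1% P₂O₅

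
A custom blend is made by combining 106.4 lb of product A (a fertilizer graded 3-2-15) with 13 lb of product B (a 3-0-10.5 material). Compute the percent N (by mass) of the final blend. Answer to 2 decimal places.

3.00% N

Total mass = 106.4 + 13 = 119.4 lb.
N mass = 3%×106.4 + 3%×13 = 3.582 lb.
% N = 3.582 / 119.4 = 3%.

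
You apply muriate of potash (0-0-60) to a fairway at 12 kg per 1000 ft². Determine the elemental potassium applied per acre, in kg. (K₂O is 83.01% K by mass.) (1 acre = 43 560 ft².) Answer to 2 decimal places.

K₂O per 1000 ft² = 12 × 60% = 7.2 kg.
Elemental K = 7.2 × 0.8301 = 5.97672 kg per 1000 ft².
Convert to per acre: 5.97672 × 43.56 = 260.346 kg.

260.35 kg K per acre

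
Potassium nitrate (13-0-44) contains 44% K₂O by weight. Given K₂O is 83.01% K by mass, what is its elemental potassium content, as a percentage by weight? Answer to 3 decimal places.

36.524% K

%K = 44 × 0.8301 = 36.5244%.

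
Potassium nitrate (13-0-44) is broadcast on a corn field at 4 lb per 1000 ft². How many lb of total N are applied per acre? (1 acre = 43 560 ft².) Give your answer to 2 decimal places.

22.65 lb N per acre

nitrogen per 1000 ft² = 4 × 13% = 0.52 lb.
Convert to per acre: 0.52 × 43.56 = 22.6512 lb.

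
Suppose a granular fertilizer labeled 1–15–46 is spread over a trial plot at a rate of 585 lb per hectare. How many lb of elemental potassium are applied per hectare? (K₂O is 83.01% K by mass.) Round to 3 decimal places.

223.380 lb K per hectare

K₂O per hectare = 585 × 46% = 269.1 lb.
Elemental K = 269.1 × 0.8301 = 223.3799 lb per hectare.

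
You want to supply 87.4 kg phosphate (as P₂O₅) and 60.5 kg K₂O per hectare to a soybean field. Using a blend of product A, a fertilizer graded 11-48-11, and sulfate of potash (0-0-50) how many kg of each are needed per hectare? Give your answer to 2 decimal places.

With a, b = kg per hectare of product A and sulfate of potash:
P₂O₅: 0.48·a + 0·b = 87.4
K₂O: 0.11·a + 0.5·b = 60.5
Solving simultaneously: a = 182.083, b = 80.9417.

182.08 kg product A, 80.94 kg sulfate of potash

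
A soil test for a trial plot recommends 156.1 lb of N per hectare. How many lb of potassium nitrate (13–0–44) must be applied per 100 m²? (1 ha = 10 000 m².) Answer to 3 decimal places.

12.008 lb of product per hundred sq m

Product per hectare = 156.1 / 13% = 1200.77 lb.
Convert to per 100 m²: 1200.77 × 0.01 = 12.0077 lb.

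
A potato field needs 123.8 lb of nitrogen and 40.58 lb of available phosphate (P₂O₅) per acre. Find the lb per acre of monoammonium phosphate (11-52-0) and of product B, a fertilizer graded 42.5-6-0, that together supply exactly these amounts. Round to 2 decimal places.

45.80 lb monoammonium phosphate, 279.44 lb product B

Per-acre balance (a = monoammonium phosphate, b = product B):
N: 0.11·a + 0.425·b = 123.8
P₂O₅: 0.52·a + 0.06·b = 40.58
Solving simultaneously: a = 45.7952, b = 279.441.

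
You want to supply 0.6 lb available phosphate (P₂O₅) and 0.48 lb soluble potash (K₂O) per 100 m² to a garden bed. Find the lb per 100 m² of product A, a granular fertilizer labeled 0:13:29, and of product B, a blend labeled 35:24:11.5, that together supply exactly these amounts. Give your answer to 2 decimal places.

Let a = lb of product A, b = lb of product B (per 100 m²).
P₂O₅: 0.13·a + 0.24·b = 0.6
K₂O: 0.29·a + 0.115·b = 0.48
From row1: a = (0.6 − 0.24·b) / 0.13.
Into row2: 0.29·(0.6 − 0.24·b)/0.13 + 0.115·b = 0.48 → b = 2.04209, a = 0.84538.

0.85 lb product A, 2.04 lb product B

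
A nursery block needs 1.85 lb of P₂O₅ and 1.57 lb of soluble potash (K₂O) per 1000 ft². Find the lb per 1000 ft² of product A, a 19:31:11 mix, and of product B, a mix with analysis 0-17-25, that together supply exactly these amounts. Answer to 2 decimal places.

Let a = lb of product A, b = lb of product B (per 1000 ft²).
P₂O₅: 0.31·a + 0.17·b = 1.85
K₂O: 0.11·a + 0.25·b = 1.57
Eliminate b: (row1) − 0.17/0.25·(row2) → 0.2352·a = 0.7824, so a = 3.32653.
Then b = (1.57 − 0.11·3.32653) / 0.25 = 4.81633.

3.33 lb product A, 4.82 lb product B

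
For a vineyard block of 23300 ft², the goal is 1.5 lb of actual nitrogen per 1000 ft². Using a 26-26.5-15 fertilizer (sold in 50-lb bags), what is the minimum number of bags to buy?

3 bags

Product per 1000 ft² = 1.5 / 26% = 5.76923 lb.
Total product = 5.76923 × 23300 / 1000 = 134.423 lb.
Bags = ⌈134.423 / 50⌉ = 3.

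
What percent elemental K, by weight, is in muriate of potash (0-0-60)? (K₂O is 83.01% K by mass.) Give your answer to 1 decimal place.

%K = 60 × 0.8301 = 49.806%.

49.8% K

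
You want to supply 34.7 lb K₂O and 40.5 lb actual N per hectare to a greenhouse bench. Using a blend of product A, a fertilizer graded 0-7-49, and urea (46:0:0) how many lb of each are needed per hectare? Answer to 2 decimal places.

Per-hectare balance (a = product A, b = urea):
K₂O: 0.49·a + 0·b = 34.7
N: 0·a + 0.46·b = 40.5
Solving simultaneously: a = 70.8163, b = 88.0435.

70.82 lb product A, 88.04 lb urea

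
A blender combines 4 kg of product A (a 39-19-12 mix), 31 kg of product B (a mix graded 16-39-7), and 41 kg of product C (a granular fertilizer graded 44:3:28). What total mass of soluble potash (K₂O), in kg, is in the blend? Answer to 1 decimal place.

14.1 kg K₂O

K₂O mass = 12%×4 + 7%×31 + 28%×41 = 14.13 kg.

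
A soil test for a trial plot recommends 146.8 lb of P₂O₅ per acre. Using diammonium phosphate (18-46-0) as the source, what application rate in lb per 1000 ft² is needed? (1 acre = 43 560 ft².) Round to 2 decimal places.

Product per acre = 146.8 / 46% = 319.13 lb.
Convert to per 1000 ft²: 319.13 × 0.0229568 = 7.32623 lb.

7.33 lb of product per thousand sq ft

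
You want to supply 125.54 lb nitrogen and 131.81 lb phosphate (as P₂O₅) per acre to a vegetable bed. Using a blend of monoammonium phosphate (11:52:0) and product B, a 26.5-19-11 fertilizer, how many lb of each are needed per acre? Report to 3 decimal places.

94.757 lb monoammonium phosphate, 434.403 lb product B

With a, b = lb per acre of monoammonium phosphate and product B:
N: 0.11·a + 0.265·b = 125.54
P₂O₅: 0.52·a + 0.19·b = 131.81
From row1: a = (125.54 − 0.265·b) / 0.11.
Into row2: 0.52·(125.54 − 0.265·b)/0.11 + 0.19·b = 131.81 → b = 434.4029, a = 94.7566.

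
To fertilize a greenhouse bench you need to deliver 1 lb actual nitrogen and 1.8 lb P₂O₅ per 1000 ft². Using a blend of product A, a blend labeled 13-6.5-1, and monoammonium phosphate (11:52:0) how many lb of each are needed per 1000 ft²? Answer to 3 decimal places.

5.327 lb product A, 2.796 lb monoammonium phosphate

With a, b = lb per 1000 ft² of product A and monoammonium phosphate:
N: 0.13·a + 0.11·b = 1
P₂O₅: 0.065·a + 0.52·b = 1.8
From row1: a = (1 − 0.11·b) / 0.13.
Into row2: 0.065·(1 − 0.11·b)/0.13 + 0.52·b = 1.8 → b = 2.7957, a = 5.32672.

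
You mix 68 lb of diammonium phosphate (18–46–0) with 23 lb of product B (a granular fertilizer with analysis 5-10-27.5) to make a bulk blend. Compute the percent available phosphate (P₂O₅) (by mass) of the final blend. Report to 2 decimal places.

36.90% P₂O₅

Total mass = 68 + 23 = 91 lb.
P₂O₅ mass = 46%×68 + 10%×23 = 33.58 lb.
% P₂O₅ = 33.58 / 91 = 36.9011%.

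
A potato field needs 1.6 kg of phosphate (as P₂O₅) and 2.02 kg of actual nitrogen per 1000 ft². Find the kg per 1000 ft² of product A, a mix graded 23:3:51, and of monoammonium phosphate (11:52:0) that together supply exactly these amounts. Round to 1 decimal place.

With a, b = kg per 1000 ft² of product A and monoammonium phosphate:
P₂O₅: 0.03·a + 0.52·b = 1.6
N: 0.23·a + 0.11·b = 2.02
Solving simultaneously: a = 7.51849, b = 2.64316.

7.5 kg product A, 2.6 kg monoammonium phosphate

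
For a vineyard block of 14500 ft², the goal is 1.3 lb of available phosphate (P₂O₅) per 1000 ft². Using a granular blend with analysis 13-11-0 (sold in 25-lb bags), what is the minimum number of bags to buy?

7 bags

Product per 1000 ft² = 1.3 / 11% = 11.8182 lb.
Total product = 11.8182 × 14500 / 1000 = 171.364 lb.
Bags = ⌈171.364 / 25⌉ = 7.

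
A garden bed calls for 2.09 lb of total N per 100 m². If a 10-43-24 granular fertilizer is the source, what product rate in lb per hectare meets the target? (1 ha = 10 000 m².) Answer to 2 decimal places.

Product per 100 m² = 2.09 / 10% = 20.9 lb.
Convert to per hectare: 20.9 × 100 = 2090 lb.

2090.00 lb of product per hectare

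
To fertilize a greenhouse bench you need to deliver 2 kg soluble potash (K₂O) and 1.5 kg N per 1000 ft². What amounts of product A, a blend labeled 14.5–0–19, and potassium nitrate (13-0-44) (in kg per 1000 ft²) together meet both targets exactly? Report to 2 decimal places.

With a, b = kg per 1000 ft² of product A and potassium nitrate:
K₂O: 0.19·a + 0.44·b = 2
N: 0.145·a + 0.13·b = 1.5
Solving simultaneously: a = 10.2302, b = 0.127877.

10.23 kg product A, 0.13 kg potassium nitrate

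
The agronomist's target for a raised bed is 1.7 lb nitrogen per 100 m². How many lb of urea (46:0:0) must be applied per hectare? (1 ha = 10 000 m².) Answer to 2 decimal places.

Product per 100 m² = 1.7 / 46% = 3.69565 lb.
Convert to per hectare: 3.69565 × 100 = 369.565 lb.

369.57 lb of product per hectare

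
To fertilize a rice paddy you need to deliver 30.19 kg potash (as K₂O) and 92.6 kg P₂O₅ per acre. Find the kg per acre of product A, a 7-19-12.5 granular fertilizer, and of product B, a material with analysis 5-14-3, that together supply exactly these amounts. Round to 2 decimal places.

122.76 kg product A, 494.82 kg product B

Let a = kg of product A, b = kg of product B (per acre).
K₂O: 0.125·a + 0.03·b = 30.19
P₂O₅: 0.19·a + 0.14·b = 92.6
Solving simultaneously: a = 122.763, b = 494.822.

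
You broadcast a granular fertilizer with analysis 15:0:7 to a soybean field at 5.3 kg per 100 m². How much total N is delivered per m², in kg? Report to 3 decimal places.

nitrogen per 100 m² = 5.3 × 15% = 0.795 kg.
Convert to per m²: 0.795 × 0.01 = 0.00795 kg.

0.008 kg N per sq m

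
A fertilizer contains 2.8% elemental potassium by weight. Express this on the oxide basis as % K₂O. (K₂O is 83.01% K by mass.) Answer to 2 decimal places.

%K₂O = 2.8 / 0.8301 = 3.37309%.

3.37% K₂O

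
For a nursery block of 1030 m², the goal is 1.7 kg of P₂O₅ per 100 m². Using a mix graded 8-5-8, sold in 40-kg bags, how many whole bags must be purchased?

9 bags

Product per 100 m² = 1.7 / 5% = 34 kg.
Total product = 34 × 1030 / 100 = 350.2 kg.
Bags = ⌈350.2 / 40⌉ = 9.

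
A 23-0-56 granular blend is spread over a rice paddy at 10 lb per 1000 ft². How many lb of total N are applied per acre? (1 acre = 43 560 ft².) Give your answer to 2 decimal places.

100.19 lb N per acre

nitrogen per 1000 ft² = 10 × 23% = 2.3 lb.
Convert to per acre: 2.3 × 43.56 = 100.188 lb.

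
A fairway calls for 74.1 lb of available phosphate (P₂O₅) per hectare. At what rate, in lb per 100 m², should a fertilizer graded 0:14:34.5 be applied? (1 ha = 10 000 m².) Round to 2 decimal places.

Product per hectare = 74.1 / 14% = 529.286 lb.
Convert to per 100 m²: 529.286 × 0.01 = 5.29286 lb.

5.29 lb of product per hundred sq m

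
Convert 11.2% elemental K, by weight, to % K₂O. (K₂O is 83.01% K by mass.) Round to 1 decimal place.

%K₂O = 11.2 / 0.8301 = 13.4924%.

13.5% K₂O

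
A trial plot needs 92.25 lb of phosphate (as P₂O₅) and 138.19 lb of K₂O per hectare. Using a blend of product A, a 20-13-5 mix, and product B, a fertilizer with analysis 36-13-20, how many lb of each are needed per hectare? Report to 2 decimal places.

Per-hectare balance (a = product A, b = product B):
P₂O₅: 0.13·a + 0.13·b = 92.25
K₂O: 0.05·a + 0.2·b = 138.19
Eliminate b: (row1) − 0.13/0.2·(row2) → 0.0975·a = 2.4265, so a = 24.8872.
Then b = (138.19 − 0.05·24.8872) / 0.2 = 684.728.

24.89 lb product A, 684.73 lb product B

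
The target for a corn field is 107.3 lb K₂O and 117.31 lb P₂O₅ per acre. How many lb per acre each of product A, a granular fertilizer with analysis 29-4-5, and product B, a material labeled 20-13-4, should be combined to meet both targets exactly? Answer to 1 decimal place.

1889.1 lb product A, 321.1 lb product B

Per-acre balance (a = product A, b = product B):
K₂O: 0.05·a + 0.04·b = 107.3
P₂O₅: 0.04·a + 0.13·b = 117.31
Solving simultaneously: a = 1889.102, b = 321.122.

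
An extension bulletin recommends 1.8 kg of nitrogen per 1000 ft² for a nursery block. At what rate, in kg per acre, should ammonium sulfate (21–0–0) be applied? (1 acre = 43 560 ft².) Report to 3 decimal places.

373.371 kg of product per acre

Product per 1000 ft² = 1.8 / 21% = 8.57143 kg.
Convert to per acre: 8.57143 × 43.56 = 373.3714 kg.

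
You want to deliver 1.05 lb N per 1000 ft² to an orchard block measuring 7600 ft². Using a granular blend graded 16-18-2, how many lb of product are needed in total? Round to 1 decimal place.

Product per 1000 ft² = 1.05 / 16% = 6.5625 lb.
Total product = 6.5625 × 7600 / 1000 = 49.875 lb.

49.9 lb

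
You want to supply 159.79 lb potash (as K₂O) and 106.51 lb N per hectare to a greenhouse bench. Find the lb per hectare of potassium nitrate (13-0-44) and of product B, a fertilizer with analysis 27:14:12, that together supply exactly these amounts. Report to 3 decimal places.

With a, b = lb per hectare of potassium nitrate and product B:
K₂O: 0.44·a + 0.12·b = 159.79
N: 0.13·a + 0.27·b = 106.51
Eliminate a: (row1) − 0.44/0.13·(row2) → -0.793846·b = -200.705, so b = 252.8266.
Back-substitute: a = (159.79 − 0.12·252.8266) / 0.44 = 294.2064.

294.206 lb potassium nitrate, 252.827 lb product B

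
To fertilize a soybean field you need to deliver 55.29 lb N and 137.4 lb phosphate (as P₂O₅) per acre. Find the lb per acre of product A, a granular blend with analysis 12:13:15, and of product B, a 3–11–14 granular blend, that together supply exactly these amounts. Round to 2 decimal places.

210.74 lb product A, 1000.03 lb product B

Per-acre balance (a = product A, b = product B):
N: 0.12·a + 0.03·b = 55.29
P₂O₅: 0.13·a + 0.11·b = 137.4
Solving simultaneously: a = 210.742, b = 1000.032.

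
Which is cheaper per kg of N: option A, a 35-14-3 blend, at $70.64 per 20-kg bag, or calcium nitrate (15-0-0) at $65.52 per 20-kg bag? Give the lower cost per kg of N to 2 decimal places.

option A: N per bag = 20 × 35% = 7 kg; cost = 70.64 / 7 = $10.0914/kg N.
calcium nitrate: N per bag = 20 × 15% = 3 kg; cost = 65.52 / 3 = $21.8400/kg N.
option A is cheaper.

$10.09 per kg N (option A)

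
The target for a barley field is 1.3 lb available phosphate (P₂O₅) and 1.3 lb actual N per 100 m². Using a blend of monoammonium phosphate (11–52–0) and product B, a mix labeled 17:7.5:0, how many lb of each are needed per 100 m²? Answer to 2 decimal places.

1.54 lb monoammonium phosphate, 6.65 lb product B

Per-100 m² balance (a = monoammonium phosphate, b = product B):
P₂O₅: 0.52·a + 0.075·b = 1.3
N: 0.11·a + 0.17·b = 1.3
Eliminate a: (row1) − 0.52/0.11·(row2) → -0.728636·b = -4.84545, so b = 6.65003.
Back-substitute: a = (1.3 − 0.075·6.65003) / 0.52 = 1.54086.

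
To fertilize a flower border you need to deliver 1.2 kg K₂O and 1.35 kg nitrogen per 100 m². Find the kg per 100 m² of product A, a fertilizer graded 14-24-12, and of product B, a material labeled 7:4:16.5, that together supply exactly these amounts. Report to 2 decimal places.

Per-100 m² balance (a = product A, b = product B):
K₂O: 0.12·a + 0.165·b = 1.2
N: 0.14·a + 0.07·b = 1.35
Eliminate a: (row1) − 0.12/0.14·(row2) → 0.105·b = 0.0428571, so b = 0.408163.
Back-substitute: a = (1.2 − 0.165·0.408163) / 0.12 = 9.43878.

9.44 kg product A, 0.41 kg product B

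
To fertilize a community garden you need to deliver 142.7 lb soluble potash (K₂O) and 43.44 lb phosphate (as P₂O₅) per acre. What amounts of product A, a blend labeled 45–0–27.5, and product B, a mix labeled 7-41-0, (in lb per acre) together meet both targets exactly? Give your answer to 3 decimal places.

With a, b = lb per acre of product A and product B:
K₂O: 0.275·a + 0·b = 142.7
P₂O₅: 0·a + 0.41·b = 43.44
Solving simultaneously: a = 518.9091, b = 105.9512.

518.909 lb product A, 105.951 lb product B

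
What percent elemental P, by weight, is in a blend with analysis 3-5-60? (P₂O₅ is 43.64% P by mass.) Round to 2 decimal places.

%P = 5 × 0.4364 = 2.182%.

2.18% P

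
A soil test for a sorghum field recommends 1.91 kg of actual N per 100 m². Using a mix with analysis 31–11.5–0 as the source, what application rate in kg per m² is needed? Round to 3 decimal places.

0.062 kg of product per sq m

Product per 100 m² = 1.91 / 31% = 6.16129 kg.
Convert to per m²: 6.16129 × 0.01 = 0.0616129 kg.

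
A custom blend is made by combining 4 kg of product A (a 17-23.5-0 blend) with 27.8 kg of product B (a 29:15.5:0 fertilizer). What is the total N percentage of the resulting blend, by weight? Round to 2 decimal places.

Total mass = 4 + 27.8 = 31.8 kg.
N mass = 17%×4 + 29%×27.8 = 8.742 kg.
% N = 8.742 / 31.8 = 27.4906%.

27.49% N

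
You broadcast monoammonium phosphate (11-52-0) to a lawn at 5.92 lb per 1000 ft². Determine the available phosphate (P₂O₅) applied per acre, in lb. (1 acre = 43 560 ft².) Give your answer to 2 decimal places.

134.10 lb P₂O₅ per acre

P₂O₅ per 1000 ft² = 5.92 × 52% = 3.0784 lb.
Convert to per acre: 3.0784 × 43.56 = 134.095 lb.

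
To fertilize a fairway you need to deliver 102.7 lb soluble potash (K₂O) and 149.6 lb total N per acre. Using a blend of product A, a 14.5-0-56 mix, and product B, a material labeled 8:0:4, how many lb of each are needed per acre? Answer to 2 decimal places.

Per-acre balance (a = product A, b = product B):
K₂O: 0.56·a + 0.04·b = 102.7
N: 0.145·a + 0.08·b = 149.6
Eliminate b: (row1) − 0.04/0.08·(row2) → 0.4875·a = 27.9, so a = 57.2308.
Then b = (149.6 − 0.145·57.2308) / 0.08 = 1766.269.

57.23 lb product A, 1766.27 lb product B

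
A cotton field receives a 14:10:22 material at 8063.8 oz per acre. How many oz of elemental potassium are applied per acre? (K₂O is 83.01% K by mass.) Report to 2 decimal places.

1472.63 oz K per acre

K₂O per acre = 8063.8 × 22% = 1774.04 oz.
Elemental K = 1774.04 × 0.8301 = 1472.627 oz per acre.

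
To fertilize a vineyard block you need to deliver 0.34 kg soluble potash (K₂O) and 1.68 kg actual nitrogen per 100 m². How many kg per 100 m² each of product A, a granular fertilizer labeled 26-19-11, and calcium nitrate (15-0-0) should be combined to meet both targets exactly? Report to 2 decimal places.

3.09 kg product A, 5.84 kg calcium nitrate

Let a = kg of product A, b = kg of calcium nitrate (per 100 m²).
K₂O: 0.11·a + 0·b = 0.34
N: 0.26·a + 0.15·b = 1.68
From row1: a = (0.34 − 0·b) / 0.11.
Into row2: 0.26·(0.34 − 0·b)/0.11 + 0.15·b = 1.68 → b = 5.84242, a = 3.09091.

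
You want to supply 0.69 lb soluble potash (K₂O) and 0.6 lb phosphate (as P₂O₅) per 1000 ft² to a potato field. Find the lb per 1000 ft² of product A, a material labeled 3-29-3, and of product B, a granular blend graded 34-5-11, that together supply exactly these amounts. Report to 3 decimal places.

Per-1000 ft² balance (a = product A, b = product B):
K₂O: 0.03·a + 0.11·b = 0.69
P₂O₅: 0.29·a + 0.05·b = 0.6
From row1: a = (0.69 − 0.11·b) / 0.03.
Into row2: 0.29·(0.69 − 0.11·b)/0.03 + 0.05·b = 0.6 → b = 5.99013, a = 1.03618.

1.036 lb product A, 5.990 lb product B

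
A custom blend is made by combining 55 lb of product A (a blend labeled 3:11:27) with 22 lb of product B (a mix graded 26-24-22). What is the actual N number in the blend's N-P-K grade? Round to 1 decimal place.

9.6% N

Total mass = 55 + 22 = 77 lb.
N mass = 3%×55 + 26%×22 = 7.37 lb.
% N = 7.37 / 77 = 9.57143%.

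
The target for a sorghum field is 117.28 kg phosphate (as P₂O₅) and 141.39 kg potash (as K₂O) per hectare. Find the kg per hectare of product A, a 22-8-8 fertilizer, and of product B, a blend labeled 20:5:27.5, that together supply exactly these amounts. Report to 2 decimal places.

1399.03 kg product A, 107.16 kg product B

Per-hectare balance (a = product A, b = product B):
P₂O₅: 0.08·a + 0.05·b = 117.28
K₂O: 0.08·a + 0.275·b = 141.39
Eliminate b: (row1) − 0.05/0.275·(row2) → 0.0654545·a = 91.5727, so a = 1399.028.
Then b = (141.39 − 0.08·1399.028) / 0.275 = 107.156.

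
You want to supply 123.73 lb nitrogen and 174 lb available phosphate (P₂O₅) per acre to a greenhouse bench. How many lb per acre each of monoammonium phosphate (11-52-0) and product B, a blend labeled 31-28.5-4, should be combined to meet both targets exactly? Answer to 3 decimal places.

143.835 lb monoammonium phosphate, 348.091 lb product B

Per-acre balance (a = monoammonium phosphate, b = product B):
N: 0.11·a + 0.31·b = 123.73
P₂O₅: 0.52·a + 0.285·b = 174
Eliminate b: (row1) − 0.31/0.285·(row2) → -0.455614·a = -65.5332, so a = 143.8348.
Then b = (174 − 0.52·143.8348) / 0.285 = 348.0909.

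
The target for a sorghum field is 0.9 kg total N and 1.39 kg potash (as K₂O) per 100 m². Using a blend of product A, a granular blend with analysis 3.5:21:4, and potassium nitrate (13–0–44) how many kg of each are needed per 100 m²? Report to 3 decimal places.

Let a = kg of product A, b = kg of potassium nitrate (per 100 m²).
N: 0.035·a + 0.13·b = 0.9
K₂O: 0.04·a + 0.44·b = 1.39
Eliminate b: (row1) − 0.13/0.44·(row2) → 0.0231818·a = 0.489318, so a = 21.1078.
Then b = (1.39 − 0.04·21.1078) / 0.44 = 1.2402.

21.108 kg product A, 1.240 kg potassium nitrate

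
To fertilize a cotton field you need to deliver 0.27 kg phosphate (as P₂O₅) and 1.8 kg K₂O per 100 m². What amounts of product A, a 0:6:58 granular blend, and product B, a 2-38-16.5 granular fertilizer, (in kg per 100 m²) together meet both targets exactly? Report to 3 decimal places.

Let a = kg of product A, b = kg of product B (per 100 m²).
P₂O₅: 0.06·a + 0.38·b = 0.27
K₂O: 0.58·a + 0.165·b = 1.8
Solving simultaneously: a = 3.03777, b = 0.230879.

3.038 kg product A, 0.231 kg product B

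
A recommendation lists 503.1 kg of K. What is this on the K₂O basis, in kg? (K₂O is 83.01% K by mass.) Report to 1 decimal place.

606.1 kg K₂O

K₂O = 503.1 / 0.8301 = 606.072 kg.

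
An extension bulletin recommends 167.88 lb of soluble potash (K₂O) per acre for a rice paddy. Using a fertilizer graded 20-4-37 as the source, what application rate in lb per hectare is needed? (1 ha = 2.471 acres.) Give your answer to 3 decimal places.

1121.166 lb of product per hectare

Product per acre = 167.88 / 37% = 453.73 lb.
Convert to per hectare: 453.73 × 2.471 = 1121.1662 lb.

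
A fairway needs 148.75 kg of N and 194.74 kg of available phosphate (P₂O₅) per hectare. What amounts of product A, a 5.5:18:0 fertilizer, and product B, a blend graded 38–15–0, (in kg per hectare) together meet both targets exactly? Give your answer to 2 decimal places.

Let a = kg of product A, b = kg of product B (per hectare).
N: 0.055·a + 0.38·b = 148.75
P₂O₅: 0.18·a + 0.15·b = 194.74
From row1: a = (148.75 − 0.38·b) / 0.055.
Into row2: 0.18·(148.75 − 0.38·b)/0.055 + 0.15·b = 194.74 → b = 267.071, a = 859.33001.

859.33 kg product A, 267.07 kg product B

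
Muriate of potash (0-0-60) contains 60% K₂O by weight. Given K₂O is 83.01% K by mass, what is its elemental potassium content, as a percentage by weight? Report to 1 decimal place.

%K = 60 × 0.8301 = 49.806%.

49.8% K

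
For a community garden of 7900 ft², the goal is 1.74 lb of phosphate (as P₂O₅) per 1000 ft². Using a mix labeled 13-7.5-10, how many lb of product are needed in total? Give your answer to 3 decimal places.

183.280 lb

Product per 1000 ft² = 1.74 / 7.5% = 23.2 lb.
Total product = 23.2 × 7900 / 1000 = 183.28 lb.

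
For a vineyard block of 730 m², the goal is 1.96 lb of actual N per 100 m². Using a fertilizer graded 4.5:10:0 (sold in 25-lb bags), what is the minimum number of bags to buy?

13 bags

Product per 100 m² = 1.96 / 4.5% = 43.5556 lb.
Total product = 43.5556 × 730 / 100 = 317.956 lb.
Bags = ⌈317.956 / 25⌉ = 13.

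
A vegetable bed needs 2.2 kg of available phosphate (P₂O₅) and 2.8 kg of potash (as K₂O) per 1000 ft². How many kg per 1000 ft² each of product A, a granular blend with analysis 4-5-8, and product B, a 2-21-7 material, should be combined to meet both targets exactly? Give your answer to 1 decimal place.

Let a = kg of product A, b = kg of product B (per 1000 ft²).
P₂O₅: 0.05·a + 0.21·b = 2.2
K₂O: 0.08·a + 0.07·b = 2.8
Eliminate a: (row1) − 0.05/0.08·(row2) → 0.16625·b = 0.45, so b = 2.70677.
Back-substitute: a = (2.2 − 0.21·2.70677) / 0.05 = 32.6316.

32.6 kg product A, 2.7 kg product B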